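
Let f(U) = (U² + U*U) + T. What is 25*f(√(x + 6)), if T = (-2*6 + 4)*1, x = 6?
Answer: 400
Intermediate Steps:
T = -8 (T = (-12 + 4)*1 = -8*1 = -8)
f(U) = -8 + 2*U² (f(U) = (U² + U*U) - 8 = (U² + U²) - 8 = 2*U² - 8 = -8 + 2*U²)
25*f(√(x + 6)) = 25*(-8 + 2*(√(6 + 6))²) = 25*(-8 + 2*(√12)²) = 25*(-8 + 2*(2*√3)²) = 25*(-8 + 2*12) = 25*(-8 + 24) = 25*16 = 400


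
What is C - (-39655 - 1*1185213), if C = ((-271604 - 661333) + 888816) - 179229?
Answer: 1001518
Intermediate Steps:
C = -223350 (C = (-932937 + 888816) - 179229 = -44121 - 179229 = -223350)
C - (-39655 - 1*1185213) = -223350 - (-39655 - 1*1185213) = -223350 - (-39655 - 1185213) = -223350 - 1*(-1224868) = -223350 + 1224868 = 1001518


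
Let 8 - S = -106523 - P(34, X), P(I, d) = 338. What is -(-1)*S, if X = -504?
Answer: 106869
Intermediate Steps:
S = 106869 (S = 8 - (-106523 - 1*338) = 8 - (-106523 - 338) = 8 - 1*(-106861) = 8 + 106861 = 106869)
-(-1)*S = -(-1)*106869 = -1*(-106869) = 106869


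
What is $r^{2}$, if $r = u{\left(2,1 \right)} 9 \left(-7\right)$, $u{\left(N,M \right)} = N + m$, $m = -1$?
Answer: $3969$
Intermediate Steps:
$u{\left(N,M \right)} = -1 + N$ ($u{\left(N,M \right)} = N - 1 = -1 + N$)
$r = -63$ ($r = \left(-1 + 2\right) 9 \left(-7\right) = 1 \cdot 9 \left(-7\right) = 9 \left(-7\right) = -63$)
$r^{2} = \left(-63\right)^{2} = 3969$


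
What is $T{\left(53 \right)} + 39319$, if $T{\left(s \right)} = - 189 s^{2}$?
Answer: $-491582$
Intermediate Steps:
$T{\left(53 \right)} + 39319 = - 189 \cdot 53^{2} + 39319 = \left(-189\right) 2809 + 39319 = -530901 + 39319 = -491582$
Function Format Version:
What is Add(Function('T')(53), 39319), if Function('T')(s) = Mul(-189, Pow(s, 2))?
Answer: -491582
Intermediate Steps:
Add(Function('T')(53), 39319) = Add(Mul(-189, Pow(53, 2)), 39319) = Add(Mul(-189, 2809), 39319) = Add(-530901, 39319) = -491582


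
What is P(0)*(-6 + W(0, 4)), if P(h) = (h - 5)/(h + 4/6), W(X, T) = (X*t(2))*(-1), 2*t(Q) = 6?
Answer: 45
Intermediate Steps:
t(Q) = 3 (t(Q) = (½)*6 = 3)
W(X, T) = -3*X (W(X, T) = (X*3)*(-1) = (3*X)*(-1) = -3*X)
P(h) = (-5 + h)/(⅔ + h) (P(h) = (-5 + h)/(h + 4*(⅙)) = (-5 + h)/(h + ⅔) = (-5 + h)/(⅔ + h))
P(0)*(-6 + W(0, 4)) = (3*(-5 + 0)/(2 + 3*0))*(-6 - 3*0) = (3*(-5)/(2 + 0))*(-6 + 0) = (3*(-5)/2)*(-6) = (3*(½)*(-5))*(-6) = -15/2*(-6) = 45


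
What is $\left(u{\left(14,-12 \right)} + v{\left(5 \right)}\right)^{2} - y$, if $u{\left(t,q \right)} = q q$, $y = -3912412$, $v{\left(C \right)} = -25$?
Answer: $3926573$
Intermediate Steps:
$u{\left(t,q \right)} = q^{2}$
$\left(u{\left(14,-12 \right)} + v{\left(5 \right)}\right)^{2} - y = \left(\left(-12\right)^{2} - 25\right)^{2} - -3912412 = \left(144 - 25\right)^{2} + 3912412 = 119^{2} + 3912412 = 14161 + 3912412 = 3926573$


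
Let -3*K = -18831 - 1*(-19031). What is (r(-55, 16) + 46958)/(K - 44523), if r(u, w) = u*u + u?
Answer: -149784/133769 ≈ -1.1197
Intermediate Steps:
K = -200/3 (K = -(-18831 - 1*(-19031))/3 = -(-18831 + 19031)/3 = -⅓*200 = -200/3 ≈ -66.667)
r(u, w) = u + u² (r(u, w) = u² + u = u + u²)
(r(-55, 16) + 46958)/(K - 44523) = (-55*(1 - 55) + 46958)/(-200/3 - 44523) = (-55*(-54) + 46958)/(-133769/3) = (2970 + 46958)*(-3/133769) = 49928*(-3/133769) = -149784/133769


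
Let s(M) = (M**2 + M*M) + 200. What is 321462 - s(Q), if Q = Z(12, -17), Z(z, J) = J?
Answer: 320684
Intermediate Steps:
Q = -17
s(M) = 200 + 2*M**2 (s(M) = (M**2 + M**2) + 200 = 2*M**2 + 200 = 200 + 2*M**2)
321462 - s(Q) = 321462 - (200 + 2*(-17)**2) = 321462 - (200 + 2*289) = 321462 - (200 + 578) = 321462 - 1*778 = 321462 - 778 = 320684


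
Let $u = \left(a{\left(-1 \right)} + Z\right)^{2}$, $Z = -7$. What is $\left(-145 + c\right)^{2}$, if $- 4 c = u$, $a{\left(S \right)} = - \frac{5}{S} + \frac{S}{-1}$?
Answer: $\frac{337561}{16} \approx 21098.0$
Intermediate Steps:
$a{\left(S \right)} = - S - \frac{5}{S}$ ($a{\left(S \right)} = - \frac{5}{S} + S \left(-1\right) = - \frac{5}{S} - S = - S - \frac{5}{S}$)
$u = 1$ ($u = \left(\left(\left(-1\right) \left(-1\right) - \frac{5}{-1}\right) - 7\right)^{2} = \left(\left(1 - -5\right) - 7\right)^{2} = \left(\left(1 + 5\right) - 7\right)^{2} = \left(6 - 7\right)^{2} = \left(-1\right)^{2} = 1$)
$c = - \frac{1}{4}$ ($c = \left(- \frac{1}{4}\right) 1 = - \frac{1}{4} \approx -0.25$)
$\left(-145 + c\right)^{2} = \left(-145 - \frac{1}{4}\right)^{2} = \left(- \frac{581}{4}\right)^{2} = \frac{337561}{16}$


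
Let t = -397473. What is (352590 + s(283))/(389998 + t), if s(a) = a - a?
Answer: -3066/65 ≈ -47.169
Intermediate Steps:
s(a) = 0
(352590 + s(283))/(389998 + t) = (352590 + 0)/(389998 - 397473) = 352590/(-7475) = 352590*(-1/7475) = -3066/65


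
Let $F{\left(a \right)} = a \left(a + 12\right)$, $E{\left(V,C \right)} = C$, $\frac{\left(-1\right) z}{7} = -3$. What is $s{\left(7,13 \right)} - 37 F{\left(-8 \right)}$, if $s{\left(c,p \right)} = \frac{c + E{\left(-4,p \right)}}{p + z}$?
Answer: $\frac{20138}{17} \approx 1184.6$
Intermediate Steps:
$z = 21$ ($z = \left(-7\right) \left(-3\right) = 21$)
$F{\left(a \right)} = a \left(12 + a\right)$
$s{\left(c,p \right)} = \frac{c + p}{21 + p}$ ($s{\left(c,p \right)} = \frac{c + p}{p + 21} = \frac{c + p}{21 + p}$)
$s{\left(7,13 \right)} - 37 F{\left(-8 \right)} = \frac{7 + 13}{21 + 13} - 37 \left(- 8 \left(12 - 8\right)\right) = \frac{1}{34} \cdot 20 - 37 \left(\left(-8\right) 4\right) = \frac{1}{34} \cdot 20 - -1184 = \frac{10}{17} + 1184 = \frac{20138}{17}$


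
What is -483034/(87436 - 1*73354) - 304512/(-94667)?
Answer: -20719620847/666550347 ≈ -31.085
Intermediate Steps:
-483034/(87436 - 1*73354) - 304512/(-94667) = -483034/(87436 - 73354) - 304512*(-1/94667) = -483034/14082 + 304512/94667 = -483034*1/14082 + 304512/94667 = -241517/7041 + 304512/94667 = -20719620847/666550347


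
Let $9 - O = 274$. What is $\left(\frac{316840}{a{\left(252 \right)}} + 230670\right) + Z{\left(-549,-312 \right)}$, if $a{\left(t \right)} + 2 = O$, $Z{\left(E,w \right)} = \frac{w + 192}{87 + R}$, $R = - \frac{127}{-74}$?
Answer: $\frac{903929522}{3939} \approx 2.2948 \cdot 10^{5}$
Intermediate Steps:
$R = \frac{127}{74}$ ($R = \left(-127\right) \left(- \frac{1}{74}\right) = \frac{127}{74} \approx 1.7162$)
$Z{\left(E,w \right)} = \frac{14208}{6565} + \frac{74 w}{6565}$ ($Z{\left(E,w \right)} = \frac{w + 192}{87 + \frac{127}{74}} = \frac{192 + w}{\frac{6565}{74}} = \left(192 + w\right) \frac{74}{6565} = \frac{14208}{6565} + \frac{74 w}{6565}$)
$O = -265$ ($O = 9 - 274 = -265$)
$a{\left(t \right)} = -267$ ($a{\left(t \right)} = -2 - 265 = -267$)
$\left(\frac{316840}{a{\left(252 \right)}} + 230670\right) + Z{\left(-549,-312 \right)} = \left(\frac{316840}{-267} + 230670\right) + \left(\frac{14208}{6565} + \frac{74}{6565} \left(-312\right)\right) = \left(316840 \left(- \frac{1}{267}\right) + 230670\right) + \left(\frac{14208}{6565} - \frac{1776}{505}\right) = \left(- \frac{3560}{3} + 230670\right) - \frac{1776}{1313} = \frac{688450}{3} - \frac{1776}{1313} = \frac{903929522}{3939}$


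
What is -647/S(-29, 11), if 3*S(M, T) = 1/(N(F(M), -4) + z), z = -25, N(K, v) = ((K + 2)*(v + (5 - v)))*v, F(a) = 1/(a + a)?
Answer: 3639375/29 ≈ 1.2550e+5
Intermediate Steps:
F(a) = 1/(2*a)
N(K, v) = v*(10 + 5*K) (N(K, v) = ((2 + K)*5)*v = (10 + 5*K)*v = v*(10 + 5*K))
S(M, T) = 1/(3*(-65 - 10/M)) (S(M, T) = 1/(3*(5*(-4)*(2 + 1/(2*M)) - 25)) = 1/(3*((-40 - 10/M) - 25)) = 1/(3*(-65 - 10/M)))
-647/S(-29, 11) = -647/((-1*(-29)/(30 + 195*(-29)))) = -647/((-1*(-29)/(30 - 5655))) = -647/((-1*(-29)/(-5625))) = -647/((-1*(-29)*(-1/5625))) = -647/(-29/5625) = -647*(-5625/29) = 3639375/29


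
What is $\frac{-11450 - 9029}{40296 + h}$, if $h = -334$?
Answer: $- \frac{20479}{39962} \approx -0.51246$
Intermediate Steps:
$\frac{-11450 - 9029}{40296 + h} = \frac{-11450 - 9029}{40296 - 334} = - \frac{20479}{39962}$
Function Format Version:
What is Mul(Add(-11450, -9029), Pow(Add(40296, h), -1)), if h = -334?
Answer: Rational(-20479, 39962) ≈ -0.51246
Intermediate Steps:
Mul(Add(-11450, -9029), Pow(Add(40296, h), -1)) = Mul(Add(-11450, -9029), Pow(Add(40296, -334), -1)) = Mul(-20479, Pow(39962, -1)) = Mul(-20479, Rational(1, 39962)) = Rational(-20479, 39962)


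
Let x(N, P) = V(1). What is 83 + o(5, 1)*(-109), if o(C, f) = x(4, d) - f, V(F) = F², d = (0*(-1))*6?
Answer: 83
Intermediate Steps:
d = 0 (d = 0*6 = 0)
x(N, P) = 1 (x(N, P) = 1² = 1)
o(C, f) = 1 - f
83 + o(5, 1)*(-109) = 83 + (1 - 1*1)*(-109) = 83 + (1 - 1)*(-109) = 83 + 0*(-109) = 83 + 0 = 83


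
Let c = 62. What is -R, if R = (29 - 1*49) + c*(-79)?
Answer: 4918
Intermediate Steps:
R = -4918 (R = (29 - 1*49) + 62*(-79) = (29 - 49) - 4898 = -20 - 4898 = -4918)
-R = -1*(-4918) = 4918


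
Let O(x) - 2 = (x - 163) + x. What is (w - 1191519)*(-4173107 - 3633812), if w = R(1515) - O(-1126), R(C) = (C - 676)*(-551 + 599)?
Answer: 8968853982446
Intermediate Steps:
O(x) = -161 + 2*x (O(x) = 2 + ((x - 163) + x) = 2 + ((-163 + x) + x) = 2 + (-163 + 2*x) = -161 + 2*x)
R(C) = -32448 + 48*C (R(C) = (-676 + C)*48 = -32448 + 48*C)
w = 42685 (w = (-32448 + 48*1515) - (-161 + 2*(-1126)) = (-32448 + 72720) - (-161 - 2252) = 40272 - 1*(-2413) = 40272 + 2413 = 42685)
(w - 1191519)*(-4173107 - 3633812) = (42685 - 1191519)*(-4173107 - 3633812) = -1148834*(-7806919) = 8968853982446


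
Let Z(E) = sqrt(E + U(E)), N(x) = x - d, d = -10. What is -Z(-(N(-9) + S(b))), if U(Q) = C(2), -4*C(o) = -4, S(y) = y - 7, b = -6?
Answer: -sqrt(13) ≈ -3.6056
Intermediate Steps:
S(y) = -7 + y
C(o) = 1 (C(o) = -1/4*(-4) = 1)
U(Q) = 1
N(x) = 10 + x (N(x) = x - 1*(-10) = x + 10 = 10 + x)
Z(E) = sqrt(1 + E) (Z(E) = sqrt(E + 1) = sqrt(1 + E))
-Z(-(N(-9) + S(b))) = -sqrt(1 - ((10 - 9) + (-7 - 6))) = -sqrt(1 - (1 - 13)) = -sqrt(1 - 1*(-12)) = -sqrt(1 + 12) = -sqrt(13)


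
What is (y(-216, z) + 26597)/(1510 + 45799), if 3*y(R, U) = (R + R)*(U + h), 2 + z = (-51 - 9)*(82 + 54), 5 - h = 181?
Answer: 1227269/47309 ≈ 25.942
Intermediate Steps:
h = -176 (h = 5 - 1*181 = 5 - 181 = -176)
z = -8162 (z = -2 + (-51 - 9)*(82 + 54) = -2 - 60*136 = -2 - 8160 = -8162)
y(R, U) = 2*R*(-176 + U)/3 (y(R, U) = ((R + R)*(U - 176))/3 = ((2*R)*(-176 + U))/3 = (2*R*(-176 + U))/3 = 2*R*(-176 + U)/3)
(y(-216, z) + 26597)/(1510 + 45799) = ((2/3)*(-216)*(-176 - 8162) + 26597)/(1510 + 45799) = ((2/3)*(-216)*(-8338) + 26597)/47309 = (1200672 + 26597)*(1/47309) = 1227269*(1/47309) = 1227269/47309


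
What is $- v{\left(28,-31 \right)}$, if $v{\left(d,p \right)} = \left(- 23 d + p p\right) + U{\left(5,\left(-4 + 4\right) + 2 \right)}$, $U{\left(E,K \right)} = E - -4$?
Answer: $-326$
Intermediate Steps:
$U{\left(E,K \right)} = 4 + E$ ($U{\left(E,K \right)} = E + 4 = 4 + E$)
$v{\left(d,p \right)} = 9 + p^{2} - 23 d$ ($v{\left(d,p \right)} = \left(- 23 d + p p\right) + \left(4 + 5\right) = \left(- 23 d + p^{2}\right) + 9 = \left(p^{2} - 23 d\right) + 9 = 9 + p^{2} - 23 d$)
$- v{\left(28,-31 \right)} = - (9 + \left(-31\right)^{2} - 644) = - (9 + 961 - 644) = \left(-1\right) 326 = -326$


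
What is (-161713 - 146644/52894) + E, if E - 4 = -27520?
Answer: -5004612685/26447 ≈ -1.8923e+5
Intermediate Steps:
E = -27516 (E = 4 - 27520 = -27516)
(-161713 - 146644/52894) + E = (-161713 - 146644/52894) - 27516 = (-161713 - 146644*1/52894) - 27516 = (-161713 - 73322/26447) - 27516 = -4276897033/26447 - 27516 = -5004612685/26447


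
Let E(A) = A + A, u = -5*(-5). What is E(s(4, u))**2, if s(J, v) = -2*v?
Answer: 10000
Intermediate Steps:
u = 25
E(A) = 2*A
E(s(4, u))**2 = (2*(-2*25))**2 = (2*(-50))**2 = (-100)**2 = 10000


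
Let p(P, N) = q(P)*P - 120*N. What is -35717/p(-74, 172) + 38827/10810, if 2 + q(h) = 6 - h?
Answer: 705799747/142756860 ≈ 4.9441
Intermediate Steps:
q(h) = 4 - h (q(h) = -2 + (6 - h) = 4 - h)
p(P, N) = -120*N + P*(4 - P) (p(P, N) = (4 - P)*P - 120*N = P*(4 - P) - 120*N = -120*N + P*(4 - P))
-35717/p(-74, 172) + 38827/10810 = -35717/(-120*172 - 1*(-74)*(-4 - 74)) + 38827/10810 = -35717/(-20640 - 1*(-74)*(-78)) + 38827*(1/10810) = -35717/(-20640 - 5772) + 38827/10810 = -35717/(-26412) + 38827/10810 = -35717*(-1/26412) + 38827/10810 = 35717/26412 + 38827/10810 = 705799747/142756860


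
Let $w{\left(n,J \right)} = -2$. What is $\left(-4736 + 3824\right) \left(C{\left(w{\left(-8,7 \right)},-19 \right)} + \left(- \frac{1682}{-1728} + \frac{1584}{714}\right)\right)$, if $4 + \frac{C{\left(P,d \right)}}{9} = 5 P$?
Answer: $\frac{239906179}{2142} \approx 1.12 \cdot 10^{5}$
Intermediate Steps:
$C{\left(P,d \right)} = -36 + 45 P$ ($C{\left(P,d \right)} = -36 + 9 \cdot 5 P = -36 + 45 P$)
$\left(-4736 + 3824\right) \left(C{\left(w{\left(-8,7 \right)},-19 \right)} + \left(- \frac{1682}{-1728} + \frac{1584}{714}\right)\right) = \left(-4736 + 3824\right) \left(\left(-36 + 45 \left(-2\right)\right) + \left(- \frac{1682}{-1728} + \frac{1584}{714}\right)\right) = - 912 \left(\left(-36 - 90\right) + \left(\left(-1682\right) \left(- \frac{1}{1728}\right) + 1584 \cdot \frac{1}{714}\right)\right) = - 912 \left(-126 + \left(\frac{841}{864} + \frac{264}{119}\right)\right) = - 912 \left(-126 + \frac{328175}{102816}\right) = \left(-912\right) \left(- \frac{12626641}{102816}\right) = \frac{239906179}{2142}$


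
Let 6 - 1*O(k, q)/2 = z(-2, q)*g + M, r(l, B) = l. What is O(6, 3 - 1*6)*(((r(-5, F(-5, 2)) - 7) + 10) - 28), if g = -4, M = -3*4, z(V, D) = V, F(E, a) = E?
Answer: -600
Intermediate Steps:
M = -12
O(k, q) = 20 (O(k, q) = 12 - 2*(-2*(-4) - 12) = 12 - 2*(8 - 12) = 12 - 2*(-4) = 12 + 8 = 20)
O(6, 3 - 1*6)*(((r(-5, F(-5, 2)) - 7) + 10) - 28) = 20*(((-5 - 7) + 10) - 28) = 20*((-12 + 10) - 28) = 20*(-2 - 28) = 20*(-30) = -600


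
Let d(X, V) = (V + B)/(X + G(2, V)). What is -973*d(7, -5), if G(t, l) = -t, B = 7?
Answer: -1946/5 ≈ -389.20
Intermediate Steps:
d(X, V) = (7 + V)/(-2 + X) (d(X, V) = (V + 7)/(X - 1*2) = (7 + V)/(X - 2) = (7 + V)/(-2 + X))
-973*d(7, -5) = -973*(7 - 5)/(-2 + 7) = -973*2/5 = -1946/5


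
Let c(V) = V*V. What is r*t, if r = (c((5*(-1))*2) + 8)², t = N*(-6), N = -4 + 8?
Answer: -279936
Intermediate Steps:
c(V) = V²
N = 4
t = -24 (t = 4*(-6) = -24)
r = 11664 (r = (((5*(-1))*2)² + 8)² = ((-5*2)² + 8)² = ((-10)² + 8)² = (100 + 8)² = 108² = 11664)
r*t = 11664*(-24) = -279936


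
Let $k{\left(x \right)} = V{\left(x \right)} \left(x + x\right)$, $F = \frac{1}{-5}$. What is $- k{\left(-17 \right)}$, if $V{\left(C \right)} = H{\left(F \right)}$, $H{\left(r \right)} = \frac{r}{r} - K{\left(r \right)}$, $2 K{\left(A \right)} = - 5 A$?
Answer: $17$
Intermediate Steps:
$K{\left(A \right)} = - \frac{5 A}{2}$ ($K{\left(A \right)} = \frac{\left(-5\right) A}{2} = - \frac{5 A}{2}$)
$F = - \frac{1}{5} \approx -0.2$
$H{\left(r \right)} = 1 + \frac{5 r}{2}$ ($H{\left(r \right)} = \frac{r}{r} - - \frac{5 r}{2} = 1 + \frac{5 r}{2}$)
$V{\left(C \right)} = \frac{1}{2}$ ($V{\left(C \right)} = 1 + \frac{5}{2} \left(- \frac{1}{5}\right) = 1 - \frac{1}{2} = \frac{1}{2}$)
$k{\left(x \right)} = x$ ($k{\left(x \right)} = \frac{x + x}{2} = \frac{2 x}{2} = x$)
$- k{\left(-17 \right)} = \left(-1\right) \left(-17\right) = 17$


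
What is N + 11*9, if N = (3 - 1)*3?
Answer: 105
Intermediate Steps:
N = 6 (N = 2*3 = 6)
N + 11*9 = 6 + 11*9 = 6 + 99 = 105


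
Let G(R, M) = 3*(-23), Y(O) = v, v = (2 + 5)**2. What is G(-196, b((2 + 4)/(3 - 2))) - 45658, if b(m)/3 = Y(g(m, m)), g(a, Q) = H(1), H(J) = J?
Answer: -45727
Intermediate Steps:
g(a, Q) = 1
v = 49 (v = 7**2 = 49)
Y(O) = 49
b(m) = 147 (b(m) = 3*49 = 147)
G(R, M) = -69
G(-196, b((2 + 4)/(3 - 2))) - 45658 = -69 - 45658 = -45727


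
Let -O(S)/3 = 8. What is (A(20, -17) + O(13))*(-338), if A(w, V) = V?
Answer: 13858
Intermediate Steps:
O(S) = -24 (O(S) = -3*8 = -24)
(A(20, -17) + O(13))*(-338) = (-17 - 24)*(-338) = -41*(-338) = 13858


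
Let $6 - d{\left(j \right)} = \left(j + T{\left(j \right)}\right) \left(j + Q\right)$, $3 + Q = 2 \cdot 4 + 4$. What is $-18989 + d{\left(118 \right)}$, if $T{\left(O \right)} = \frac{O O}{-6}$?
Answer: $\frac{782267}{3} \approx 2.6076 \cdot 10^{5}$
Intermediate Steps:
$T{\left(O \right)} = - \frac{O^{2}}{6}$ ($T{\left(O \right)} = O^{2} \left(- \frac{1}{6}\right) = - \frac{O^{2}}{6}$)
$Q = 9$ ($Q = -3 + \left(2 \cdot 4 + 4\right) = -3 + \left(8 + 4\right) = -3 + 12 = 9$)
$d{\left(j \right)} = 6 - \left(9 + j\right) \left(j - \frac{j^{2}}{6}\right)$ ($d{\left(j \right)} = 6 - \left(j - \frac{j^{2}}{6}\right) \left(j + 9\right) = 6 - \left(j - \frac{j^{2}}{6}\right) \left(9 + j\right) = 6 - \left(9 + j\right) \left(j - \frac{j^{2}}{6}\right)$)
$-18989 + d{\left(118 \right)} = -18989 + \left(6 + \frac{118^{2}}{2} - 1062 + \frac{118^{3}}{6}\right) = -18989 + \left(6 + \frac{1}{2} \cdot 13924 - 1062 + \frac{1}{6} \cdot 1643032\right) = -18989 + \left(6 + 6962 - 1062 + \frac{821516}{3}\right) = -18989 + \frac{839234}{3} = \frac{782267}{3}$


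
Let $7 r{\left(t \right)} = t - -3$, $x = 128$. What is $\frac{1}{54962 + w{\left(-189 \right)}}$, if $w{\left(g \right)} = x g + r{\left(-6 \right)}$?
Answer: $\frac{7}{215387} \approx 3.25 \cdot 10^{-5}$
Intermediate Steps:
$r{\left(t \right)} = \frac{3}{7} + \frac{t}{7}$ ($r{\left(t \right)} = \frac{t - -3}{7} = \frac{t + 3}{7} = \frac{3 + t}{7} = \frac{3}{7} + \frac{t}{7}$)
$w{\left(g \right)} = - \frac{3}{7} + 128 g$ ($w{\left(g \right)} = 128 g + \left(\frac{3}{7} + \frac{1}{7} \left(-6\right)\right) = 128 g + \left(\frac{3}{7} - \frac{6}{7}\right) = 128 g - \frac{3}{7} = - \frac{3}{7} + 128 g$)
$\frac{1}{54962 + w{\left(-189 \right)}} = \frac{1}{54962 + \left(- \frac{3}{7} + 128 \left(-189\right)\right)} = \frac{1}{54962 - \frac{169347}{7}} = \frac{1}{\frac{215387}{7}} = \frac{7}{215387}$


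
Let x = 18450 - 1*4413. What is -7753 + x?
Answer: 6284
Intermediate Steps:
x = 14037 (x = 18450 - 4413 = 14037)
-7753 + x = -7753 + 14037 = 6284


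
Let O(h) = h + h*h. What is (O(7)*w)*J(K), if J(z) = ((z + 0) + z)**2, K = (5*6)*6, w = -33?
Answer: -239500800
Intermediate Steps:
K = 180 (K = 30*6 = 180)
J(z) = 4*z**2 (J(z) = (z + z)**2 = (2*z)**2 = 4*z**2)
O(h) = h + h**2
(O(7)*w)*J(K) = ((7*(1 + 7))*(-33))*(4*180**2) = ((7*8)*(-33))*(4*32400) = (56*(-33))*129600 = -1848*129600 = -239500800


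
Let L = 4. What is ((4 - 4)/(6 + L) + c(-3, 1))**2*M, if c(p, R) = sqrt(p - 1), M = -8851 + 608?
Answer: 32972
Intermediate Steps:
M = -8243
c(p, R) = sqrt(-1 + p)
((4 - 4)/(6 + L) + c(-3, 1))**2*M = ((4 - 4)/(6 + 4) + sqrt(-1 - 3))**2*(-8243) = (0/10 + sqrt(-4))**2*(-8243) = (0*(1/10) + 2*I)**2*(-8243) = (0 + 2*I)**2*(-8243) = (2*I)**2*(-8243) = -4*(-8243) = 32972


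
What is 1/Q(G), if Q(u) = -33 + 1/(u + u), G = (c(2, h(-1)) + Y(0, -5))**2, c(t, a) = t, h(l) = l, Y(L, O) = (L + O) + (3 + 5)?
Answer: -50/1649 ≈ -0.030321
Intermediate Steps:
Y(L, O) = 8 + L + O (Y(L, O) = (L + O) + 8 = 8 + L + O)
G = 25 (G = (2 + (8 + 0 - 5))**2 = (2 + 3)**2 = 5**2 = 25)
Q(u) = -33 + 1/(2*u)
1/Q(G) = 1/(-33 + (1/2)/25) = 1/(-33 + (1/2)*(1/25)) = 1/(-33 + 1/50) = 1/(-1649/50) = -50/1649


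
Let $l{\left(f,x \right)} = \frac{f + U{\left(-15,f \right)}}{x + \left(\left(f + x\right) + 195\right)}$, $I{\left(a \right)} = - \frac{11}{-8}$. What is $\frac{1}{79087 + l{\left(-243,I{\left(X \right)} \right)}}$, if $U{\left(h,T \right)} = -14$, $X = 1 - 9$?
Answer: $\frac{181}{14315775} \approx 1.2643 \cdot 10^{-5}$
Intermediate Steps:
$X = -8$ ($X = 1 - 9 = -8$)
$I{\left(a \right)} = \frac{11}{8}$ ($I{\left(a \right)} = \left(-11\right) \left(- \frac{1}{8}\right) = \frac{11}{8}$)
$l{\left(f,x \right)} = \frac{-14 + f}{195 + f + 2 x}$ ($l{\left(f,x \right)} = \frac{f - 14}{x + \left(\left(f + x\right) + 195\right)} = \frac{-14 + f}{x + \left(195 + f + x\right)} = \frac{-14 + f}{195 + f + 2 x}$)
$\frac{1}{79087 + l{\left(-243,I{\left(X \right)} \right)}} = \frac{1}{79087 + \frac{-14 - 243}{195 - 243 + 2 \cdot \frac{11}{8}}} = \frac{1}{79087 + \frac{1}{195 - 243 + \frac{11}{4}} \left(-257\right)} = \frac{1}{79087 + \frac{1}{- \frac{181}{4}} \left(-257\right)} = \frac{1}{79087 - - \frac{1028}{181}} = \frac{1}{79087 + \frac{1028}{181}} = \frac{1}{\frac{14315775}{181}} = \frac{181}{14315775}$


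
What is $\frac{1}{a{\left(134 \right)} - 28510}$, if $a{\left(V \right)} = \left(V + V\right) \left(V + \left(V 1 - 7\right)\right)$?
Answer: $\frac{1}{41438} \approx 2.4132 \cdot 10^{-5}$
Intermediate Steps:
$a{\left(V \right)} = 2 V \left(-7 + 2 V\right)$ ($a{\left(V \right)} = 2 V \left(V + \left(V - 7\right)\right) = 2 V \left(V + \left(-7 + V\right)\right) = 2 V \left(-7 + 2 V\right)$)
$\frac{1}{a{\left(134 \right)} - 28510} = \frac{1}{2 \cdot 134 \left(-7 + 2 \cdot 134\right) - 28510} = \frac{1}{2 \cdot 134 \left(-7 + 268\right) - 28510} = \frac{1}{2 \cdot 134 \cdot 261 - 28510} = \frac{1}{69948 - 28510} = \frac{1}{41438}$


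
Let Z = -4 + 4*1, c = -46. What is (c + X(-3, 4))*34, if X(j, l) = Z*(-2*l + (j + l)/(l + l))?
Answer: -1564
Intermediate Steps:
Z = 0 (Z = -4 + 4 = 0)
X(j, l) = 0 (X(j, l) = 0*(-2*l + (j + l)/(l + l)) = 0*(-2*l + (j + l)/((2*l))) = 0*(-2*l + (j + l)*(1/(2*l))) = 0*(-2*l + (j + l)/(2*l)) = 0)
(c + X(-3, 4))*34 = (-46 + 0)*34 = -46*34 = -1564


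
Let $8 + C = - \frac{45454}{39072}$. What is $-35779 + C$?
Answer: $- \frac{699157559}{19536} \approx -35788.0$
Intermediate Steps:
$C = - \frac{179015}{19536}$ ($C = -8 - \frac{45454}{39072} = -8 - \frac{22727}{19536} = - \frac{179015}{19536} \approx -9.1633$)
$-35779 + C = -35779 - \frac{179015}{19536} = - \frac{699157559}{19536}$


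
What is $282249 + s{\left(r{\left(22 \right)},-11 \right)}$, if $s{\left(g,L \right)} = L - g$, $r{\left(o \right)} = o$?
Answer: $282216$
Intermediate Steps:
$282249 + s{\left(r{\left(22 \right)},-11 \right)} = 282249 - 33 = 282216$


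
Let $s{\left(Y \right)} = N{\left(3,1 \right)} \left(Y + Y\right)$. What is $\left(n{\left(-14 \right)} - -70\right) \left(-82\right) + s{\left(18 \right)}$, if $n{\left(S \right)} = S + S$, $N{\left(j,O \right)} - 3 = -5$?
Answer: $-3516$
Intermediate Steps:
$N{\left(j,O \right)} = -2$ ($N{\left(j,O \right)} = 3 - 5 = -2$)
$s{\left(Y \right)} = - 4 Y$ ($s{\left(Y \right)} = - 2 \left(Y + Y\right) = - 2 \cdot 2 Y = - 4 Y$)
$n{\left(S \right)} = 2 S$
$\left(n{\left(-14 \right)} - -70\right) \left(-82\right) + s{\left(18 \right)} = \left(2 \left(-14\right) - -70\right) \left(-82\right) - 72 = \left(-28 + 70\right) \left(-82\right) - 72 = 42 \left(-82\right) - 72 = -3444 - 72 = -3516$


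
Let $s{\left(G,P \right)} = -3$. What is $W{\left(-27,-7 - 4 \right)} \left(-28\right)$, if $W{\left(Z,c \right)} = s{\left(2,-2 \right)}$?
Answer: $84$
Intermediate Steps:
$W{\left(Z,c \right)} = -3$
$W{\left(-27,-7 - 4 \right)} \left(-28\right) = \left(-3\right) \left(-28\right) = 84$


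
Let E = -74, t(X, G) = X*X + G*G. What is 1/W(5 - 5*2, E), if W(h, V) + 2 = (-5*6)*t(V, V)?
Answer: -1/328562 ≈ -3.0436e-6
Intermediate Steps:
t(X, G) = G² + X² (t(X, G) = X² + G² = G² + X²)
W(h, V) = -2 - 60*V² (W(h, V) = -2 + (-5*6)*(V² + V²) = -2 - 60*V²)
1/W(5 - 5*2, E) = 1/(-2 - 60*(-74)²) = 1/(-2 - 60*5476) = 1/(-2 - 328560) = 1/(-328562) = -1/328562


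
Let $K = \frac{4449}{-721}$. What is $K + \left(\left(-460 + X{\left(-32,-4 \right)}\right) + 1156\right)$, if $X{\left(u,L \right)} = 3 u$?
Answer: $\frac{428151}{721} \approx 593.83$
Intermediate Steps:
$K = - \frac{4449}{721}$ ($K = 4449 \left(- \frac{1}{721}\right) = - \frac{4449}{721} \approx -6.1706$)
$K + \left(\left(-460 + X{\left(-32,-4 \right)}\right) + 1156\right) = - \frac{4449}{721} + \left(\left(-460 + 3 \left(-32\right)\right) + 1156\right) = - \frac{4449}{721} + \left(\left(-460 - 96\right) + 1156\right) = - \frac{4449}{721} + \left(-556 + 1156\right) = - \frac{4449}{721} + 600 = \frac{428151}{721}$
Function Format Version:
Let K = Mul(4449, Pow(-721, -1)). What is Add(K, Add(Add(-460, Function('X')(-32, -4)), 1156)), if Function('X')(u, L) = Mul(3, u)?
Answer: Rational(428151, 721) ≈ 593.83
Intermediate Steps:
K = Rational(-4449, 721) (K = Mul(4449, Rational(-1, 721)) = Rational(-4449, 721) ≈ -6.1706)
Add(K, Add(Add(-460, Function('X')(-32, -4)), 1156)) = Add(Rational(-4449, 721), Add(Add(-460, Mul(3, -32)), 1156)) = Add(Rational(-4449, 721), Add(Add(-460, -96), 1156)) = Add(Rational(-4449, 721), Add(-556, 1156)) = Add(Rational(-4449, 721), 600) = Rational(428151, 721)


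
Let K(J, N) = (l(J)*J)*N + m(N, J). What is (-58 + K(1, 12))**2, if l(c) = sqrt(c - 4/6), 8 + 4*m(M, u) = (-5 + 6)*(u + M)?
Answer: 52297/16 - 454*sqrt(3) ≈ 2482.2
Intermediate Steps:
m(M, u) = -2 + M/4 + u/4 (m(M, u) = -2 + ((-5 + 6)*(u + M))/4 = -2 + (1*(M + u))/4 = -2 + (M + u)/4 = -2 + (M/4 + u/4) = -2 + M/4 + u/4)
l(c) = sqrt(-2/3 + c) (l(c) = sqrt(c - 4*1/6) = sqrt(c - 2/3) = sqrt(-2/3 + c))
K(J, N) = -2 + J/4 + N/4 + J*N*sqrt(-6 + 9*J)/3 (K(J, N) = ((sqrt(-6 + 9*J)/3)*J)*N + (-2 + N/4 + J/4) = (J*sqrt(-6 + 9*J)/3)*N + (-2 + J/4 + N/4) = J*N*sqrt(-6 + 9*J)/3 + (-2 + J/4 + N/4) = -2 + J/4 + N/4 + J*N*sqrt(-6 + 9*J)/3)
(-58 + K(1, 12))**2 = (-58 + (-2 + (1/4)*1 + (1/4)*12 + (1/3)*1*12*sqrt(-6 + 9*1)))**2 = (-58 + (-2 + 1/4 + 3 + (1/3)*1*12*sqrt(-6 + 9)))**2 = (-58 + (-2 + 1/4 + 3 + (1/3)*1*12*sqrt(3)))**2 = (-58 + (-2 + 1/4 + 3 + 4*sqrt(3)))**2 = (-58 + (5/4 + 4*sqrt(3)))**2 = (-227/4 + 4*sqrt(3))**2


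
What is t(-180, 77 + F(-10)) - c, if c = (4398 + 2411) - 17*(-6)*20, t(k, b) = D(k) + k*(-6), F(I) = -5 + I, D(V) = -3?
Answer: -7772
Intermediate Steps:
t(k, b) = -3 - 6*k (t(k, b) = -3 + k*(-6) = -3 - 6*k)
c = 8849 (c = 6809 + 102*20 = 6809 + 2040 = 8849)
t(-180, 77 + F(-10)) - c = (-3 - 6*(-180)) - 1*8849 = (-3 + 1080) - 8849 = 1077 - 8849 = -7772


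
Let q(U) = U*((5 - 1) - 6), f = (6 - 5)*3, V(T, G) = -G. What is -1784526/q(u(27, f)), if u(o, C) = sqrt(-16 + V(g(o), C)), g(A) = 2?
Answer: -892263*I*sqrt(19)/19 ≈ -2.047e+5*I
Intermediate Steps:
f = 3 (f = 1*3 = 3)
u(o, C) = sqrt(-16 - C)
q(U) = -2*U (q(U) = U*(4 - 6) = U*(-2) = -2*U)
-1784526/q(u(27, f)) = -1784526*(-1/(2*sqrt(-16 - 1*3))) = -1784526*(-1/(2*sqrt(-16 - 3))) = -1784526*I*sqrt(19)/38 = -892263*I*sqrt(19)/19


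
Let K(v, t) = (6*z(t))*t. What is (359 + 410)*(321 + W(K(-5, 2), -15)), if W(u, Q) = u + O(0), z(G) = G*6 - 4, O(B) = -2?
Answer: 319135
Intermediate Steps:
z(G) = -4 + 6*G (z(G) = 6*G - 4 = -4 + 6*G)
K(v, t) = t*(-24 + 36*t) (K(v, t) = (6*(-4 + 6*t))*t = (-24 + 36*t)*t = t*(-24 + 36*t))
W(u, Q) = -2 + u (W(u, Q) = u - 2 = -2 + u)
(359 + 410)*(321 + W(K(-5, 2), -15)) = (359 + 410)*(321 + (-2 + 12*2*(-2 + 3*2))) = 769*(321 + (-2 + 12*2*(-2 + 6))) = 769*(321 + (-2 + 12*2*4)) = 769*(321 + (-2 + 96)) = 769*(321 + 94) = 769*415 = 319135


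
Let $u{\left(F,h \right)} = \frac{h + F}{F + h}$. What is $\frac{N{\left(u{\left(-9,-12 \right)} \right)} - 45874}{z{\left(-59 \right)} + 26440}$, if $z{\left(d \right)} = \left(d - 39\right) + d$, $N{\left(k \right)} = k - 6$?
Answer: $- \frac{15293}{8761} \approx -1.7456$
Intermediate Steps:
$u{\left(F,h \right)} = 1$ ($u{\left(F,h \right)} = \frac{F + h}{F + h} = 1$)
$N{\left(k \right)} = -6 + k$ ($N{\left(k \right)} = k - 6 = -6 + k$)
$z{\left(d \right)} = -39 + 2 d$ ($z{\left(d \right)} = \left(-39 + d\right) + d = -39 + 2 d$)
$\frac{N{\left(u{\left(-9,-12 \right)} \right)} - 45874}{z{\left(-59 \right)} + 26440} = \frac{\left(-6 + 1\right) - 45874}{\left(-39 + 2 \left(-59\right)\right) + 26440} = \frac{-5 - 45874}{\left(-39 - 118\right) + 26440} = - \frac{45879}{-157 + 26440} = - \frac{45879}{26283} = \left(-45879\right) \frac{1}{26283} = - \frac{15293}{8761}$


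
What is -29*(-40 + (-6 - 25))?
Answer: 2059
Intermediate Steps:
-29*(-40 + (-6 - 25)) = -29*(-40 - 31) = -29*(-71) = 2059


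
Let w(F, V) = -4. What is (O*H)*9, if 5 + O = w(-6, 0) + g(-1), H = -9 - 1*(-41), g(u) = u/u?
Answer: -2304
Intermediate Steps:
g(u) = 1
H = 32 (H = -9 + 41 = 32)
O = -8 (O = -5 + (-4 + 1) = -5 - 3 = -8)
(O*H)*9 = -8*32*9 = -256*9 = -2304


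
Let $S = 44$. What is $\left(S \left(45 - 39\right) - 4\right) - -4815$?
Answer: $5075$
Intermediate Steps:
$\left(S \left(45 - 39\right) - 4\right) - -4815 = \left(44 \left(45 - 39\right) - 4\right) - -4815 = \left(44 \cdot 6 - 4\right) + 4815 = \left(264 - 4\right) + 4815 = 260 + 4815 = 5075$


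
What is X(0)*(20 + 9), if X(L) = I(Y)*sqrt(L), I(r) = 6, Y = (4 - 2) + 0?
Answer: 0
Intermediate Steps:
Y = 2 (Y = 2 + 0 = 2)
X(L) = 6*sqrt(L)
X(0)*(20 + 9) = (6*sqrt(0))*(20 + 9) = (6*0)*29 = 0*29 = 0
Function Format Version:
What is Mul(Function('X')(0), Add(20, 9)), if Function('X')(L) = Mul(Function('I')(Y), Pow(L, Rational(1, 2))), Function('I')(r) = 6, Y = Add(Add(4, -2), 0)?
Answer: 0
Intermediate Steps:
Y = 2 (Y = Add(2, 0) = 2)
Function('X')(L) = Mul(6, Pow(L, Rational(1, 2)))
Mul(Function('X')(0), Add(20, 9)) = Mul(Mul(6, Pow(0, Rational(1, 2))), Add(20, 9)) = Mul(Mul(6, 0), 29) = Mul(0, 29) = 0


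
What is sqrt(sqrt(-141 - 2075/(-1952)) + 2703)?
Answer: sqrt(160925808 + 122*I*sqrt(33325154))/244 ≈ 51.99 + 0.11377*I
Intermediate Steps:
sqrt(sqrt(-141 - 2075/(-1952)) + 2703) = sqrt(sqrt(-141 - 2075*(-1/1952)) + 2703) = sqrt(sqrt(-141 + 2075/1952) + 2703) = sqrt(sqrt(-273157/1952) + 2703) = sqrt(I*sqrt(33325154)/488 + 2703) = sqrt(2703 + I*sqrt(33325154)/488)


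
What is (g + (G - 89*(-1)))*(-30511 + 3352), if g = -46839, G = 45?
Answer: 1268461095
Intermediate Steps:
(g + (G - 89*(-1)))*(-30511 + 3352) = (-46839 + (45 - 89*(-1)))*(-30511 + 3352) = (-46839 + (45 + 89))*(-27159) = (-46839 + 134)*(-27159) = -46705*(-27159) = 1268461095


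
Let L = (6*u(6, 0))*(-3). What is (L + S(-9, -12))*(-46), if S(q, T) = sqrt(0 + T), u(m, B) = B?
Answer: -92*I*sqrt(3) ≈ -159.35*I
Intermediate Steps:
S(q, T) = sqrt(T)
L = 0 (L = (6*0)*(-3) = 0*(-3) = 0)
(L + S(-9, -12))*(-46) = (0 + sqrt(-12))*(-46) = (0 + 2*I*sqrt(3))*(-46) = (2*I*sqrt(3))*(-46) = -92*I*sqrt(3)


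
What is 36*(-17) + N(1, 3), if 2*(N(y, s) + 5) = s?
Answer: -1231/2 ≈ -615.50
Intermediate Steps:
N(y, s) = -5 + s/2
36*(-17) + N(1, 3) = 36*(-17) + (-5 + (1/2)*3) = -612 + (-5 + 3/2) = -612 - 7/2 = -1231/2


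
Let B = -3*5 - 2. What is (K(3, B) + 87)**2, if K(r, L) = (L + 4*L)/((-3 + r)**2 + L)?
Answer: 8464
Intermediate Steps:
B = -17 (B = -15 - 2 = -17)
K(r, L) = 5*L/(L + (-3 + r)**2) (K(r, L) = (5*L)/(L + (-3 + r)**2) = 5*L/(L + (-3 + r)**2))
(K(3, B) + 87)**2 = (5*(-17)/(-17 + (-3 + 3)**2) + 87)**2 = (5*(-17)/(-17 + 0**2) + 87)**2 = (5*(-17)/(-17 + 0) + 87)**2 = (5*(-17)/(-17) + 87)**2 = (5*(-17)*(-1/17) + 87)**2 = (5 + 87)**2 = 92**2 = 8464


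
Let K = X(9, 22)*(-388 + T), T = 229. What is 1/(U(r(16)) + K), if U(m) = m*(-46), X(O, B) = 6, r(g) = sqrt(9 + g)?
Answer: -1/1184 ≈ -0.00084459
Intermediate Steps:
U(m) = -46*m
K = -954 (K = 6*(-388 + 229) = 6*(-159) = -954)
1/(U(r(16)) + K) = 1/(-46*sqrt(9 + 16) - 954) = 1/(-46*sqrt(25) - 954) = 1/(-46*5 - 954) = 1/(-230 - 954) = 1/(-1184) = -1/1184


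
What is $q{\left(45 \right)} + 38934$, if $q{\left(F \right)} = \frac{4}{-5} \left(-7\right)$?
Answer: $\frac{194698}{5} \approx 38940.0$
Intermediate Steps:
$q{\left(F \right)} = \frac{28}{5}$ ($q{\left(F \right)} = 4 \left(- \frac{1}{5}\right) \left(-7\right) = \left(- \frac{4}{5}\right) \left(-7\right) = \frac{28}{5}$)
$q{\left(45 \right)} + 38934 = \frac{28}{5} + 38934 = \frac{194698}{5}$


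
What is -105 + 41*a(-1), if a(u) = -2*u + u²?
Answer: 18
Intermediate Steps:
a(u) = u² - 2*u
-105 + 41*a(-1) = -105 + 41*(-(-2 - 1)) = -105 + 41*(-1*(-3)) = -105 + 41*3 = -105 + 123 = 18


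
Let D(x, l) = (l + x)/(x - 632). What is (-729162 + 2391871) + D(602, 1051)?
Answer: 16626539/10 ≈ 1.6627e+6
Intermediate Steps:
D(x, l) = (l + x)/(-632 + x)
(-729162 + 2391871) + D(602, 1051) = (-729162 + 2391871) + (1051 + 602)/(-632 + 602) = 1662709 + 1653/(-30) = 1662709 - 1/30*1653 = 1662709 - 551/10 = 16626539/10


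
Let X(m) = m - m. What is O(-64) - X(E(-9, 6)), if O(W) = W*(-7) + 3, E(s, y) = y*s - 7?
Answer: 451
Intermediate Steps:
E(s, y) = -7 + s*y (E(s, y) = s*y - 7 = -7 + s*y)
X(m) = 0
O(W) = 3 - 7*W (O(W) = -7*W + 3 = 3 - 7*W)
O(-64) - X(E(-9, 6)) = (3 - 7*(-64)) - 1*0 = (3 + 448) + 0 = 451 + 0 = 451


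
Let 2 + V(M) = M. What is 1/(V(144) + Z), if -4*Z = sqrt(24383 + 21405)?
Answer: 568/69209 + 2*sqrt(11447)/69209 ≈ 0.011299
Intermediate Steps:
V(M) = -2 + M
Z = -sqrt(11447)/2 (Z = -sqrt(24383 + 21405)/4 = -sqrt(11447)/2 ≈ -53.495)
1/(V(144) + Z) = 1/((-2 + 144) - sqrt(11447)/2) = 1/(142 - sqrt(11447)/2)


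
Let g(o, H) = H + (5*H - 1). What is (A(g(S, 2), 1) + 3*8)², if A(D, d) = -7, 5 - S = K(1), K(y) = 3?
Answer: 289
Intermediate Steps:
S = 2 (S = 5 - 1*3 = 5 - 3 = 2)
g(o, H) = -1 + 6*H (g(o, H) = H + (-1 + 5*H) = -1 + 6*H)
(A(g(S, 2), 1) + 3*8)² = (-7 + 3*8)² = (-7 + 24)² = 17² = 289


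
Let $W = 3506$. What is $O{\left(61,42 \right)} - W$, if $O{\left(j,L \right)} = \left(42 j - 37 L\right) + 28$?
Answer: $-2470$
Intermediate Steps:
$O{\left(j,L \right)} = 28 - 37 L + 42 j$ ($O{\left(j,L \right)} = \left(- 37 L + 42 j\right) + 28 = 28 - 37 L + 42 j$)
$O{\left(61,42 \right)} - W = \left(28 - 1554 + 42 \cdot 61\right) - 3506 = \left(28 - 1554 + 2562\right) - 3506 = 1036 - 3506 = -2470$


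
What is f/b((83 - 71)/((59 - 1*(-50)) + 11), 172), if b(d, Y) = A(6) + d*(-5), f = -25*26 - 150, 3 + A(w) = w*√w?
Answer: -2240/163 - 3840*√6/163 ≈ -71.448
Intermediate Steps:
A(w) = -3 + w^(3/2) (A(w) = -3 + w*√w = -3 + w^(3/2))
f = -800 (f = -650 - 150 = -800)
b(d, Y) = -3 - 5*d + 6*√6 (b(d, Y) = (-3 + 6^(3/2)) + d*(-5) = (-3 + 6*√6) - 5*d = -3 - 5*d + 6*√6)
f/b((83 - 71)/((59 - 1*(-50)) + 11), 172) = -800/(-3 - 5*(83 - 71)/((59 - 1*(-50)) + 11) + 6*√6) = -800/(-3 - 60/((59 + 50) + 11) + 6*√6) = -800/(-3 - 60/(109 + 11) + 6*√6) = -800/(-3 - 60/120 + 6*√6) = -800/(-3 - 5*⅒ + 6*√6) = -800/(-3 - ½ + 6*√6) = -800/(-7/2 + 6*√6)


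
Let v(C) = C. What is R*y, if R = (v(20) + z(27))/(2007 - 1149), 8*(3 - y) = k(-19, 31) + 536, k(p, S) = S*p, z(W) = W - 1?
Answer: 161/312 ≈ 0.51603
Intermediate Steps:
z(W) = -1 + W
y = 77/8 (y = 3 - (31*(-19) + 536)/8 = 3 - (-589 + 536)/8 = 3 - ⅛*(-53) = 3 + 53/8 = 77/8 ≈ 9.6250)
R = 23/429 (R = (20 + (-1 + 27))/(2007 - 1149) = (20 + 26)/858 = 46*(1/858) = 23/429 ≈ 0.053613)
R*y = (23/429)*(77/8) = 161/312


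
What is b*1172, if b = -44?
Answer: -51568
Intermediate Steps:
b*1172 = -44*1172 = -51568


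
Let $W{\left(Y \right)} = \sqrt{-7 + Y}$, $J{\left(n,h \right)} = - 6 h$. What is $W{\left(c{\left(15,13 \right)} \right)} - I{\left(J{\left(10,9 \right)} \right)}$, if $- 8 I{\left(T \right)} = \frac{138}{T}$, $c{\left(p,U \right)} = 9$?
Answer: $- \frac{23}{72} + \sqrt{2} \approx 1.0948$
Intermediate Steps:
$I{\left(T \right)} = - \frac{69}{4 T}$ ($I{\left(T \right)} = - \frac{138 \frac{1}{T}}{8} = - \frac{69}{4 T}$)
$W{\left(c{\left(15,13 \right)} \right)} - I{\left(J{\left(10,9 \right)} \right)} = \sqrt{-7 + 9} - - \frac{69}{4 \left(\left(-6\right) 9\right)} = \sqrt{2} - - \frac{69}{4 \left(-54\right)} = \sqrt{2} - \left(- \frac{69}{4}\right) \left(- \frac{1}{54}\right) = \sqrt{2} - \frac{23}{72} = - \frac{23}{72} + \sqrt{2}$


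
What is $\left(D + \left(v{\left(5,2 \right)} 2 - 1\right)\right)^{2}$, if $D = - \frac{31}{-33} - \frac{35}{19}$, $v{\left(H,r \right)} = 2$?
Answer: $\frac{1729225}{393129} \approx 4.3986$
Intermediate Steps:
$D = - \frac{566}{627}$ ($D = \left(-31\right) \left(- \frac{1}{33}\right) - \frac{35}{19} = \frac{31}{33} - \frac{35}{19} = - \frac{566}{627} \approx -0.90271$)
$\left(D + \left(v{\left(5,2 \right)} 2 - 1\right)\right)^{2} = \left(- \frac{566}{627} + \left(2 \cdot 2 - 1\right)\right)^{2} = \left(- \frac{566}{627} + \left(4 - 1\right)\right)^{2} = \left(- \frac{566}{627} + 3\right)^{2} = \left(\frac{1315}{627}\right)^{2} = \frac{1729225}{393129}$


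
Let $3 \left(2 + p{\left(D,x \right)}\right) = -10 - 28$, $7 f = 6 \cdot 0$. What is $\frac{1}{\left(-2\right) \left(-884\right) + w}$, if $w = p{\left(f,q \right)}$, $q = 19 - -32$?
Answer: $\frac{3}{5260} \approx 0.00057034$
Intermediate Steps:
$f = 0$ ($f = \frac{6 \cdot 0}{7} = \frac{1}{7} \cdot 0 = 0$)
$q = 51$ ($q = 19 + 32 = 51$)
$p{\left(D,x \right)} = - \frac{44}{3}$ ($p{\left(D,x \right)} = -2 + \frac{-10 - 28}{3} = -2 + \frac{1}{3} \left(-38\right) = -2 - \frac{38}{3} = - \frac{44}{3}$)
$w = - \frac{44}{3} \approx -14.667$
$\frac{1}{\left(-2\right) \left(-884\right) + w} = \frac{1}{\left(-2\right) \left(-884\right) - \frac{44}{3}} = \frac{1}{1768 - \frac{44}{3}} = \frac{1}{\frac{5260}{3}} = \frac{3}{5260}$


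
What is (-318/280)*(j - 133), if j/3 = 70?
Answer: -1749/20 ≈ -87.450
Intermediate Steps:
j = 210 (j = 3*70 = 210)
(-318/280)*(j - 133) = (-318/280)*(210 - 133) = -318*1/280*77 = -159/140*77 = -1749/20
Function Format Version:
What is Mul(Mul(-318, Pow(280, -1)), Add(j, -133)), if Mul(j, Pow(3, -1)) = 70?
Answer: Rational(-1749, 20) ≈ -87.450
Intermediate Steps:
j = 210 (j = Mul(3, 70) = 210)
Mul(Mul(-318, Pow(280, -1)), Add(j, -133)) = Mul(Mul(-318, Pow(280, -1)), Add(210, -133)) = Mul(Mul(-318, Rational(1, 280)), 77) = Mul(Rational(-159, 140), 77) = Rational(-1749, 20)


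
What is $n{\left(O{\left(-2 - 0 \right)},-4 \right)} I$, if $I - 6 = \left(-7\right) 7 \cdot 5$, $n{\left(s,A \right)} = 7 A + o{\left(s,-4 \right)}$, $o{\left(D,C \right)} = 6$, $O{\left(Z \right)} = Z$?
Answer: $5258$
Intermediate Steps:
$n{\left(s,A \right)} = 6 + 7 A$ ($n{\left(s,A \right)} = 7 A + 6 = 6 + 7 A$)
$I = -239$ ($I = 6 + \left(-7\right) 7 \cdot 5 = 6 - 245 = -239$)
$n{\left(O{\left(-2 - 0 \right)},-4 \right)} I = \left(6 + 7 \left(-4\right)\right) \left(-239\right) = \left(6 - 28\right) \left(-239\right) = \left(-22\right) \left(-239\right) = 5258$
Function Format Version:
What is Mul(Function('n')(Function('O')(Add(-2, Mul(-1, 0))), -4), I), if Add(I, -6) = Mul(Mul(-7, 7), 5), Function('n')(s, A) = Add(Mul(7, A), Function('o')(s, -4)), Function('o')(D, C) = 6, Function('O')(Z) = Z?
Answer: 5258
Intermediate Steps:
Function('n')(s, A) = Add(6, Mul(7, A)) (Function('n')(s, A) = Add(Mul(7, A), 6) = Add(6, Mul(7, A)))
I = -239 (I = Add(6, Mul(Mul(-7, 7), 5)) = Add(6, Mul(-49, 5)) = Add(6, -245) = -239)
Mul(Function('n')(Function('O')(Add(-2, Mul(-1, 0))), -4), I) = Mul(Add(6, Mul(7, -4)), -239) = Mul(Add(6, -28), -239) = Mul(-22, -239) = 5258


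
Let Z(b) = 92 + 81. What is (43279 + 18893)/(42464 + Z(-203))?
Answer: 62172/42637 ≈ 1.4582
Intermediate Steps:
Z(b) = 173
(43279 + 18893)/(42464 + Z(-203)) = (43279 + 18893)/(42464 + 173) = 62172/42637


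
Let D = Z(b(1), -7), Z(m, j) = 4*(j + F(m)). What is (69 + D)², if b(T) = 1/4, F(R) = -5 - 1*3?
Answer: 81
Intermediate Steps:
F(R) = -8 (F(R) = -5 - 3 = -8)
b(T) = ¼ (b(T) = 1*(¼) = ¼)
Z(m, j) = -32 + 4*j (Z(m, j) = 4*(j - 8) = 4*(-8 + j) = -32 + 4*j)
D = -60 (D = -32 + 4*(-7) = -32 - 28 = -60)
(69 + D)² = (69 - 60)² = 9² = 81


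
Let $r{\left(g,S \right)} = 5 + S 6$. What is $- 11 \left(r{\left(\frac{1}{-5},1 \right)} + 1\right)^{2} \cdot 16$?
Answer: $-25344$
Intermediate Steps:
$r{\left(g,S \right)} = 5 + 6 S$
$- 11 \left(r{\left(\frac{1}{-5},1 \right)} + 1\right)^{2} \cdot 16 = - 11 \left(\left(5 + 6 \cdot 1\right) + 1\right)^{2} \cdot 16 = - 11 \left(\left(5 + 6\right) + 1\right)^{2} \cdot 16 = - 11 \left(11 + 1\right)^{2} \cdot 16 = - 11 \cdot 12^{2} \cdot 16 = \left(-11\right) 144 \cdot 16 = \left(-1584\right) 16 = -25344$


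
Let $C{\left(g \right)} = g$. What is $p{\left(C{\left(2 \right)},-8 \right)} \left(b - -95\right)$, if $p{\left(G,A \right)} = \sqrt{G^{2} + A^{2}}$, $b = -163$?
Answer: $- 136 \sqrt{17} \approx -560.74$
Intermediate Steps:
$p{\left(G,A \right)} = \sqrt{A^{2} + G^{2}}$
$p{\left(C{\left(2 \right)},-8 \right)} \left(b - -95\right) = \sqrt{\left(-8\right)^{2} + 2^{2}} \left(-163 - -95\right) = \sqrt{64 + 4} \left(-163 + 95\right) = \sqrt{68} \left(-68\right) = 2 \sqrt{17} \left(-68\right) = - 136 \sqrt{17}$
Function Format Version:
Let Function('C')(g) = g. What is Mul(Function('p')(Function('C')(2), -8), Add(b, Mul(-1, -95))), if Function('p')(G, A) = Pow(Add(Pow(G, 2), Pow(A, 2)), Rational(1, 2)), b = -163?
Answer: Mul(-136, Pow(17, Rational(1, 2))) ≈ -560.74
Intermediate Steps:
Function('p')(G, A) = Pow(Add(Pow(A, 2), Pow(G, 2)), Rational(1, 2))
Mul(Function('p')(Function('C')(2), -8), Add(b, Mul(-1, -95))) = Mul(Pow(Add(Pow(-8, 2), Pow(2, 2)), Rational(1, 2)), Add(-163, Mul(-1, -95))) = Mul(Pow(Add(64, 4), Rational(1, 2)), Add(-163, 95)) = Mul(Pow(68, Rational(1, 2)), -68) = Mul(Mul(2, Pow(17, Rational(1, 2))), -68) = Mul(-136, Pow(17, Rational(1, 2)))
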